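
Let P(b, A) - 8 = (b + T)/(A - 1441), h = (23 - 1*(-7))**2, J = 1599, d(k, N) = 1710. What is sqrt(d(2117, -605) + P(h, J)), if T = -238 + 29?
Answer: sqrt(42997330)/158 ≈ 41.501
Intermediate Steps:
T = -209
h = 900 (h = (23 + 7)**2 = 30**2 = 900)
P(b, A) = 8 + (-209 + b)/(-1441 + A) (P(b, A) = 8 + (b - 209)/(A - 1441) = 8 + (-209 + b)/(-1441 + A))
sqrt(d(2117, -605) + P(h, J)) = sqrt(1710 + (-11737 + 900 + 8*1599)/(-1441 + 1599)) = sqrt(1710 + (-11737 + 900 + 12792)/158) = sqrt(1710 + (1/158)*1955) = sqrt(1710 + 1955/158) = sqrt(272135/158) = sqrt(42997330)/158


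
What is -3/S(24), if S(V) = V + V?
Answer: -1/16 ≈ -0.062500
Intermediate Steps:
S(V) = 2*V
-3/S(24) = -3/(2*24) = -3/48 = -3*1/48 = -1/16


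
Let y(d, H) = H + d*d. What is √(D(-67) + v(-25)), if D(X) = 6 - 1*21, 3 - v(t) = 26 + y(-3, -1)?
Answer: I*√46 ≈ 6.7823*I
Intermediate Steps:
y(d, H) = H + d²
v(t) = -31 (v(t) = 3 - (26 + (-1 + (-3)²)) = 3 - (26 + (-1 + 9)) = 3 - (26 + 8) = 3 - 1*34 = 3 - 34 = -31)
D(X) = -15 (D(X) = 6 - 21 = -15)
√(D(-67) + v(-25)) = √(-15 - 31) = √(-46) = I*√46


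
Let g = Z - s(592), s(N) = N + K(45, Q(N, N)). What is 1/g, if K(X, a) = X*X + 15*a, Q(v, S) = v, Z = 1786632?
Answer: 1/1775135 ≈ 5.6334e-7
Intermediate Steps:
K(X, a) = X² + 15*a
s(N) = 2025 + 16*N (s(N) = N + (45² + 15*N) = N + (2025 + 15*N) = 2025 + 16*N)
g = 1775135 (g = 1786632 - (2025 + 16*592) = 1786632 - (2025 + 9472) = 1786632 - 1*11497 = 1786632 - 11497 = 1775135)
1/g = 1/1775135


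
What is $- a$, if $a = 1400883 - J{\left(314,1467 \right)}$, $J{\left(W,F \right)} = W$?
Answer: $-1400569$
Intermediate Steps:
$a = 1400569$ ($a = 1400883 - 314 = 1400569$)
$- a = \left(-1\right) 1400569 = -1400569$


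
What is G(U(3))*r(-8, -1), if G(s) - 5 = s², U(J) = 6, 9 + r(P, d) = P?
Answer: -697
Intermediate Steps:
r(P, d) = -9 + P
G(s) = 5 + s²
G(U(3))*r(-8, -1) = (5 + 6²)*(-9 - 8) = (5 + 36)*(-17) = 41*(-17) = -697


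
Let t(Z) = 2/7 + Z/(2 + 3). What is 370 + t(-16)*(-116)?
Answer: 24782/35 ≈ 708.06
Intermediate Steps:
t(Z) = 2/7 + Z/5 (t(Z) = 2*(⅐) + Z/5 = 2/7 + Z*(⅕) = 2/7 + Z/5)
370 + t(-16)*(-116) = 370 + (2/7 + (⅕)*(-16))*(-116) = 370 + (2/7 - 16/5)*(-116) = 370 - 102/35*(-116) = 370 + 11832/35 = 24782/35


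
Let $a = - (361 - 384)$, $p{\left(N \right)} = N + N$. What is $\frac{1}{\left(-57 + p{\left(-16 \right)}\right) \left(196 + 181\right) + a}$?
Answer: $- \frac{1}{33530} \approx -2.9824 \cdot 10^{-5}$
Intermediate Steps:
$p{\left(N \right)} = 2 N$
$a = 23$ ($a = \left(-1\right) \left(-23\right) = 23$)
$\frac{1}{\left(-57 + p{\left(-16 \right)}\right) \left(196 + 181\right) + a} = \frac{1}{\left(-57 + 2 \left(-16\right)\right) \left(196 + 181\right) + 23} = \frac{1}{\left(-57 - 32\right) 377 + 23} = \frac{1}{\left(-89\right) 377 + 23} = \frac{1}{-33553 + 23} = \frac{1}{-33530} = - \frac{1}{33530}$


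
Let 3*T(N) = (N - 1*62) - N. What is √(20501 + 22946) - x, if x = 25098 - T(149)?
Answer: -75356/3 + √43447 ≈ -24910.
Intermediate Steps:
T(N) = -62/3 (T(N) = ((N - 1*62) - N)/3 = ((N - 62) - N)/3 = ((-62 + N) - N)/3 = (⅓)*(-62) = -62/3)
x = 75356/3 (x = 25098 - 1*(-62/3) = 25098 + 62/3 = 75356/3 ≈ 25119.)
√(20501 + 22946) - x = √(20501 + 22946) - 1*75356/3 = √43447 - 75356/3 = -75356/3 + √43447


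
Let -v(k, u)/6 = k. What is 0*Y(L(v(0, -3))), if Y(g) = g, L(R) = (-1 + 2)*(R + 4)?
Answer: 0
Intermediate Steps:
v(k, u) = -6*k
L(R) = 4 + R (L(R) = 1*(4 + R) = 4 + R)
0*Y(L(v(0, -3))) = 0*(4 - 6*0) = 0*(4 + 0) = 0*4 = 0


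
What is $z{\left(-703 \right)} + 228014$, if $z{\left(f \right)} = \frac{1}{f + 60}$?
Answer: $\frac{146613001}{643} \approx 2.2801 \cdot 10^{5}$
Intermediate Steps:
$z{\left(f \right)} = \frac{1}{60 + f}$
$z{\left(-703 \right)} + 228014 = \frac{1}{60 - 703} + 228014 = \frac{1}{-643} + 228014 = - \frac{1}{643} + 228014 = \frac{146613001}{643}$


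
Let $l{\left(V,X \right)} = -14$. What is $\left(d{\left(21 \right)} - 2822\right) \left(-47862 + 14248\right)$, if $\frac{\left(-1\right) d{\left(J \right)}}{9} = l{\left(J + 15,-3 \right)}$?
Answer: $90623344$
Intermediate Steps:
$d{\left(J \right)} = 126$ ($d{\left(J \right)} = \left(-9\right) \left(-14\right) = 126$)
$\left(d{\left(21 \right)} - 2822\right) \left(-47862 + 14248\right) = \left(126 - 2822\right) \left(-47862 + 14248\right) = \left(-2696\right) \left(-33614\right) = 90623344$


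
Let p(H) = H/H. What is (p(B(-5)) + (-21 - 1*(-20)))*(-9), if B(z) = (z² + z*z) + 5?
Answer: 0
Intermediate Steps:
B(z) = 5 + 2*z² (B(z) = (z² + z²) + 5 = 2*z² + 5 = 5 + 2*z²)
p(H) = 1
(p(B(-5)) + (-21 - 1*(-20)))*(-9) = (1 + (-21 - 1*(-20)))*(-9) = (1 + (-21 + 20))*(-9) = (1 - 1)*(-9) = 0*(-9) = 0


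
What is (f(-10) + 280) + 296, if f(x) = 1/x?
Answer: 5759/10 ≈ 575.90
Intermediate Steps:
(f(-10) + 280) + 296 = (1/(-10) + 280) + 296 = (-⅒ + 280) + 296 = 2799/10 + 296 = 5759/10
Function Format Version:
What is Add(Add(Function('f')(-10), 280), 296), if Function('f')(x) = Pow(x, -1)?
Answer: Rational(5759, 10) ≈ 575.90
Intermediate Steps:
Add(Add(Function('f')(-10), 280), 296) = Add(Add(Pow(-10, -1), 280), 296) = Add(Add(Rational(-1, 10), 280), 296) = Add(Rational(2799, 10), 296) = Rational(5759, 10)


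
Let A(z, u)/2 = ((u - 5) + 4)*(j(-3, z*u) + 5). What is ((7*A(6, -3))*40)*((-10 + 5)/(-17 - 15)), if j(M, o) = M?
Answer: -700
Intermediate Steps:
A(z, u) = -4 + 4*u (A(z, u) = 2*(((u - 5) + 4)*(-3 + 5)) = 2*(((-5 + u) + 4)*2) = 2*((-1 + u)*2) = 2*(-2 + 2*u) = -4 + 4*u)
((7*A(6, -3))*40)*((-10 + 5)/(-17 - 15)) = ((7*(-4 + 4*(-3)))*40)*((-10 + 5)/(-17 - 15)) = ((7*(-4 - 12))*40)*(-5/(-32)) = ((7*(-16))*40)*(-5*(-1/32)) = -112*40*(5/32) = -4480*5/32 = -700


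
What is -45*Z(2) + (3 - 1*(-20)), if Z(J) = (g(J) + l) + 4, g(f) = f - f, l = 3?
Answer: -292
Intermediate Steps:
g(f) = 0
Z(J) = 7 (Z(J) = (0 + 3) + 4 = 3 + 4 = 7)
-45*Z(2) + (3 - 1*(-20)) = -45*7 + (3 - 1*(-20)) = -315 + (3 + 20) = -315 + 23 = -292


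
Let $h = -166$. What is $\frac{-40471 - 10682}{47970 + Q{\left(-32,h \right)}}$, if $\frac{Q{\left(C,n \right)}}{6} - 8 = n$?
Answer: $- \frac{1003}{922} \approx -1.0879$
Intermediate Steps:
$Q{\left(C,n \right)} = 48 + 6 n$
$\frac{-40471 - 10682}{47970 + Q{\left(-32,h \right)}} = \frac{-40471 - 10682}{47970 + \left(48 + 6 \left(-166\right)\right)} = - \frac{51153}{47970 + \left(48 - 996\right)} = - \frac{51153}{47970 - 948} = - \frac{51153}{47022} = \left(-51153\right) \frac{1}{47022} = - \frac{1003}{922}$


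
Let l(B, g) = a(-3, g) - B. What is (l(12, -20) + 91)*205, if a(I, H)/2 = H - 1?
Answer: 7585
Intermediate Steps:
a(I, H) = -2 + 2*H (a(I, H) = 2*(H - 1) = 2*(-1 + H) = -2 + 2*H)
l(B, g) = -2 - B + 2*g (l(B, g) = (-2 + 2*g) - B = -2 - B + 2*g)
(l(12, -20) + 91)*205 = ((-2 - 1*12 + 2*(-20)) + 91)*205 = ((-2 - 12 - 40) + 91)*205 = (-54 + 91)*205 = 37*205 = 7585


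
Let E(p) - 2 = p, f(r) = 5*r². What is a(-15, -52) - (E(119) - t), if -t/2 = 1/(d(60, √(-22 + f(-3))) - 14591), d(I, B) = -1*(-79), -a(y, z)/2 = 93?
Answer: -2227591/7256 ≈ -307.00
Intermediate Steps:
a(y, z) = -186 (a(y, z) = -2*93 = -186)
d(I, B) = 79
E(p) = 2 + p
t = 1/7256 (t = -2/(79 - 14591) = -2/(-14512) = -2*(-1/14512) = 1/7256 ≈ 0.00013782)
a(-15, -52) - (E(119) - t) = -186 - ((2 + 119) - 1*1/7256) = -186 - (121 - 1/7256) = -186 - 1*877975/7256 = -186 - 877975/7256 = -2227591/7256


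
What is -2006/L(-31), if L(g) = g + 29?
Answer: 1003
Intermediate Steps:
L(g) = 29 + g
-2006/L(-31) = -2006/(29 - 31) = -2006/(-2) = -2006*(-½) = 1003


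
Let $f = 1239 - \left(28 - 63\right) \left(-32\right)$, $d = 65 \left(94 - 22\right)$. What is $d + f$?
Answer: $4799$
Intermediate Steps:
$d = 4680$ ($d = 65 \cdot 72 = 4680$)
$f = 119$ ($f = 1239 - \left(-35\right) \left(-32\right) = 1239 - 1120 = 119$)
$d + f = 4680 + 119 = 4799$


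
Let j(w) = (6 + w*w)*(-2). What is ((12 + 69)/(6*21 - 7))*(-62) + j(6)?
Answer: -15018/119 ≈ -126.20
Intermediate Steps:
j(w) = -12 - 2*w² (j(w) = (6 + w²)*(-2) = -12 - 2*w²)
((12 + 69)/(6*21 - 7))*(-62) + j(6) = ((12 + 69)/(6*21 - 7))*(-62) + (-12 - 2*6²) = (81/(126 - 7))*(-62) + (-12 - 2*36) = (81/119)*(-62) + (-12 - 72) = (81*(1/119))*(-62) - 84 = (81/119)*(-62) - 84 = -5022/119 - 84 = -15018/119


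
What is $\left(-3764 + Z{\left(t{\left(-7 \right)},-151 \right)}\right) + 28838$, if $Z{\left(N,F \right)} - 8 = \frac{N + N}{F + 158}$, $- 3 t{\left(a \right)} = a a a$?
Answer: $\frac{75344}{3} \approx 25115.0$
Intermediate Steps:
$t{\left(a \right)} = - \frac{a^{3}}{3}$ ($t{\left(a \right)} = - \frac{a a a}{3} = - \frac{a^{2} a}{3} = - \frac{a^{3}}{3}$)
$Z{\left(N,F \right)} = 8 + \frac{2 N}{158 + F}$ ($Z{\left(N,F \right)} = 8 + \frac{N + N}{F + 158} = 8 + \frac{2 N}{158 + F}$)
$\left(-3764 + Z{\left(t{\left(-7 \right)},-151 \right)}\right) + 28838 = \left(-3764 + \frac{2 \left(632 - \frac{\left(-7\right)^{3}}{3} + 4 \left(-151\right)\right)}{158 - 151}\right) + 28838 = \left(-3764 + \frac{2 \left(632 - - \frac{343}{3} - 604\right)}{7}\right) + 28838 = \left(-3764 + 2 \cdot \frac{1}{7} \left(632 + \frac{343}{3} - 604\right)\right) + 28838 = \left(-3764 + 2 \cdot \frac{1}{7} \cdot \frac{427}{3}\right) + 28838 = \left(-3764 + \frac{122}{3}\right) + 28838 = - \frac{11170}{3} + 28838 = \frac{75344}{3}$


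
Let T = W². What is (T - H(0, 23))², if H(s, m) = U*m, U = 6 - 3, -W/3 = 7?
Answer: 138384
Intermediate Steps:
W = -21 (W = -3*7 = -21)
U = 3
H(s, m) = 3*m
T = 441 (T = (-21)² = 441)
(T - H(0, 23))² = (441 - 3*23)² = (441 - 1*69)² = (441 - 69)² = 372² = 138384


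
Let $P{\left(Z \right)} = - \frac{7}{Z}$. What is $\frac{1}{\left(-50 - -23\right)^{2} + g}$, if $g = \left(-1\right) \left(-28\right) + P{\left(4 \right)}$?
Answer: $\frac{4}{3021} \approx 0.0013241$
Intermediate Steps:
$g = \frac{105}{4}$ ($g = \left(-1\right) \left(-28\right) - \frac{7}{4} = 28 - \frac{7}{4} = \frac{105}{4} \approx 26.25$)
$\frac{1}{\left(-50 - -23\right)^{2} + g} = \frac{1}{\left(-50 - -23\right)^{2} + \frac{105}{4}} = \frac{1}{\left(-50 + 23\right)^{2} + \frac{105}{4}} = \frac{1}{\left(-27\right)^{2} + \frac{105}{4}} = \frac{1}{729 + \frac{105}{4}} = \frac{1}{\frac{3021}{4}} = \frac{4}{3021}$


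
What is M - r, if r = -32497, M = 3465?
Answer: 35962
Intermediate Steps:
M - r = 3465 - 1*(-32497) = 3465 + 32497 = 35962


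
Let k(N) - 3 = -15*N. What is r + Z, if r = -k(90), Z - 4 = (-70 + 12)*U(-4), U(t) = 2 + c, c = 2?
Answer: 1119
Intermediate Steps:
k(N) = 3 - 15*N
U(t) = 4 (U(t) = 2 + 2 = 4)
Z = -228 (Z = 4 + (-70 + 12)*4 = 4 - 58*4 = 4 - 232 = -228)
r = 1347 (r = -(3 - 15*90) = -(3 - 1350) = -1*(-1347) = 1347)
r + Z = 1347 - 228 = 1119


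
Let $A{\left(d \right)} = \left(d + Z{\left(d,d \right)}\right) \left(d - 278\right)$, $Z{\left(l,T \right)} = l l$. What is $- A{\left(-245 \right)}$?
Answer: $31264940$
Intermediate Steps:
$Z{\left(l,T \right)} = l^{2}$
$A{\left(d \right)} = \left(-278 + d\right) \left(d + d^{2}\right)$ ($A{\left(d \right)} = \left(d + d^{2}\right) \left(d - 278\right) = \left(d + d^{2}\right) \left(-278 + d\right) = \left(-278 + d\right) \left(d + d^{2}\right)$)
$- A{\left(-245 \right)} = - \left(-245\right) \left(-278 + \left(-245\right)^{2} - -67865\right) = - \left(-245\right) \left(-278 + 60025 + 67865\right) = - \left(-245\right) 127612 = \left(-1\right) \left(-31264940\right) = 31264940$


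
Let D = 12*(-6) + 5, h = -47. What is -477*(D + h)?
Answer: 54378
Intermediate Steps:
D = -67 (D = -72 + 5 = -67)
-477*(D + h) = -477*(-67 - 47) = -477*(-114) = 54378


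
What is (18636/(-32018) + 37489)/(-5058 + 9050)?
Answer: 600152083/63907928 ≈ 9.3909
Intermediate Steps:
(18636/(-32018) + 37489)/(-5058 + 9050) = (18636*(-1/32018) + 37489)/3992 = (-9318/16009 + 37489)*(1/3992) = (600152083/16009)*(1/3992) = 600152083/63907928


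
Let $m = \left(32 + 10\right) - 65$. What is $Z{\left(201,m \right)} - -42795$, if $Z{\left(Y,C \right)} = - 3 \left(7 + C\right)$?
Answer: $42843$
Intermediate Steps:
$m = -23$ ($m = 42 - 65 = -23$)
$Z{\left(Y,C \right)} = -21 - 3 C$
$Z{\left(201,m \right)} - -42795 = \left(-21 - -69\right) - -42795 = \left(-21 + 69\right) + 42795 = 48 + 42795 = 42843$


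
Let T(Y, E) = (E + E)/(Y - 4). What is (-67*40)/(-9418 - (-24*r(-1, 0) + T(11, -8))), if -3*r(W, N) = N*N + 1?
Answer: 9380/32983 ≈ 0.28439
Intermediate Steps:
r(W, N) = -⅓ - N²/3 (r(W, N) = -(N*N + 1)/3 = -(N² + 1)/3 = -(1 + N²)/3 = -⅓ - N²/3)
T(Y, E) = 2*E/(-4 + Y) (T(Y, E) = (2*E)/(-4 + Y) = 2*E/(-4 + Y))
(-67*40)/(-9418 - (-24*r(-1, 0) + T(11, -8))) = (-67*40)/(-9418 - (-24*(-⅓ - ⅓*0²) + 2*(-8)/(-4 + 11))) = -2680/(-9418 - (-24*(-⅓ - ⅓*0) + 2*(-8)/7)) = -2680/(-9418 - (-24*(-⅓ + 0) + 2*(-8)*(⅐))) = -2680/(-9418 - (-24*(-⅓) - 16/7)) = -2680/(-9418 - (8 - 16/7)) = -2680/(-9418 - 1*40/7) = -2680/(-9418 - 40/7) = -2680/(-65966/7) = -2680*(-7/65966) = 9380/32983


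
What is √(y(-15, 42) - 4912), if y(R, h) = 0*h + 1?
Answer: I*√4911 ≈ 70.078*I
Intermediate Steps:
y(R, h) = 1 (y(R, h) = 0 + 1 = 1)
√(y(-15, 42) - 4912) = √(1 - 4912) = √(-4911) = I*√4911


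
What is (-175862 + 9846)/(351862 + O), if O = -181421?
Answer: -166016/170441 ≈ -0.97404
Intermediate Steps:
(-175862 + 9846)/(351862 + O) = (-175862 + 9846)/(351862 - 181421) = -166016/170441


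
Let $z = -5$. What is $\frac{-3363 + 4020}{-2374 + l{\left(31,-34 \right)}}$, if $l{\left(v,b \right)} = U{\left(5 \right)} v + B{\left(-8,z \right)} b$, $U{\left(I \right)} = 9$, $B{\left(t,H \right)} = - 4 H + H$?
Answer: $- \frac{657}{2605} \approx -0.25221$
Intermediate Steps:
$B{\left(t,H \right)} = - 3 H$
$l{\left(v,b \right)} = 9 v + 15 b$ ($l{\left(v,b \right)} = 9 v + \left(-3\right) \left(-5\right) b = 9 v + 15 b$)
$\frac{-3363 + 4020}{-2374 + l{\left(31,-34 \right)}} = \frac{-3363 + 4020}{-2374 + \left(9 \cdot 31 + 15 \left(-34\right)\right)} = \frac{657}{-2374 + \left(279 - 510\right)} = \frac{657}{-2374 - 231} = \frac{657}{-2605} = 657 \left(- \frac{1}{2605}\right) = - \frac{657}{2605}$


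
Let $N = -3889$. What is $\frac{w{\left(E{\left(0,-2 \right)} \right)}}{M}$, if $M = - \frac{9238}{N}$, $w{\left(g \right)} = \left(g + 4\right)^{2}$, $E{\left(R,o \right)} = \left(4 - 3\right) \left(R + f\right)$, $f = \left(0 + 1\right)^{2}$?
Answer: $\frac{97225}{9238} \approx 10.524$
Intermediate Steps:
$f = 1$ ($f = 1^{2} = 1$)
$E{\left(R,o \right)} = 1 + R$ ($E{\left(R,o \right)} = \left(4 - 3\right) \left(R + 1\right) = 1 \left(1 + R\right) = 1 + R$)
$w{\left(g \right)} = \left(4 + g\right)^{2}$
$M = \frac{9238}{3889}$ ($M = - \frac{9238}{-3889} = \left(-9238\right) \left(- \frac{1}{3889}\right) = \frac{9238}{3889} \approx 2.3754$)
$\frac{w{\left(E{\left(0,-2 \right)} \right)}}{M} = \frac{\left(4 + \left(1 + 0\right)\right)^{2}}{\frac{9238}{3889}} = \left(4 + 1\right)^{2} \cdot \frac{3889}{9238} = 5^{2} \cdot \frac{3889}{9238} = 25 \cdot \frac{3889}{9238} = \frac{97225}{9238}$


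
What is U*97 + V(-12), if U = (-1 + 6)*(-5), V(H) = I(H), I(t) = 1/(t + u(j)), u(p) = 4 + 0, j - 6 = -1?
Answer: -19401/8 ≈ -2425.1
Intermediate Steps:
j = 5 (j = 6 - 1 = 5)
u(p) = 4
I(t) = 1/(4 + t) (I(t) = 1/(t + 4) = 1/(4 + t))
V(H) = 1/(4 + H)
U = -25 (U = 5*(-5) = -25)
U*97 + V(-12) = -25*97 + 1/(4 - 12) = -2425 + 1/(-8) = -2425 - ⅛ = -19401/8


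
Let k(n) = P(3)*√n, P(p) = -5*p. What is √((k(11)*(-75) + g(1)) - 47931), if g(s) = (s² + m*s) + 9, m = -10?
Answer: √(-47931 + 1125*√11) ≈ 210.24*I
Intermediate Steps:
g(s) = 9 + s² - 10*s (g(s) = (s² - 10*s) + 9 = 9 + s² - 10*s)
k(n) = -15*√n (k(n) = (-5*3)*√n = -15*√n)
√((k(11)*(-75) + g(1)) - 47931) = √((-15*√11*(-75) + (9 + 1² - 10*1)) - 47931) = √((1125*√11 + (9 + 1 - 10)) - 47931) = √((1125*√11 + 0) - 47931) = √(1125*√11 - 47931) = √(-47931 + 1125*√11)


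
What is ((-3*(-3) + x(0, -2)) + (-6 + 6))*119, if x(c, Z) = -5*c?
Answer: 1071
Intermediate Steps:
((-3*(-3) + x(0, -2)) + (-6 + 6))*119 = ((-3*(-3) - 5*0) + (-6 + 6))*119 = ((9 + 0) + 0)*119 = (9 + 0)*119 = 9*119 = 1071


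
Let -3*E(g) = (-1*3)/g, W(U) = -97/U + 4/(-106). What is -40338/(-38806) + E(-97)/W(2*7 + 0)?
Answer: 10126992443/9728528379 ≈ 1.0410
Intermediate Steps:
W(U) = -2/53 - 97/U (W(U) = -97/U + 4*(-1/106) = -97/U - 2/53 = -2/53 - 97/U)
E(g) = 1/g (E(g) = -(-1*3)/(3*g) = -(-1)/g = 1/g)
-40338/(-38806) + E(-97)/W(2*7 + 0) = -40338/(-38806) + 1/((-97)*(-2/53 - 97/(2*7 + 0))) = -40338*(-1/38806) - 1/(97*(-2/53 - 97/(14 + 0))) = 20169/19403 - 1/(97*(-2/53 - 97/14)) = 20169/19403 - 1/(97*(-5169/742)) = 20169/19403 - 1/97*(-742/5169) = 20169/19403 + 742/501393 = 10126992443/9728528379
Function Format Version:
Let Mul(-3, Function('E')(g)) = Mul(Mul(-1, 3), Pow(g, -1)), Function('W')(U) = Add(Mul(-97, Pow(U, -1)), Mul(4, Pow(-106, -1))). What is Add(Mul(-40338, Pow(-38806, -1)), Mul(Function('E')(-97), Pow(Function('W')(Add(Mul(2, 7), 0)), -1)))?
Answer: Rational(10126992443, 9728528379) ≈ 1.0410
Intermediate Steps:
Function('W')(U) = Add(Rational(-2, 53), Mul(-97, Pow(U, -1))) (Function('W')(U) = Add(Mul(-97, Pow(U, -1)), Mul(4, Rational(-1, 106))) = Add(Mul(-97, Pow(U, -1)), Rational(-2, 53)) = Add(Rational(-2, 53), Mul(-97, Pow(U, -1))))
Function('E')(g) = Pow(g, -1) (Function('E')(g) = Mul(Rational(-1, 3), Mul(Mul(-1, 3), Pow(g, -1))) = Mul(Rational(-1, 3), Mul(-3, Pow(g, -1))) = Pow(g, -1))
Add(Mul(-40338, Pow(-38806, -1)), Mul(Function('E')(-97), Pow(Function('W')(Add(Mul(2, 7), 0)), -1))) = Add(Mul(-40338, Pow(-38806, -1)), Mul(Pow(-97, -1), Pow(Add(Rational(-2, 53), Mul(-97, Pow(Add(Mul(2, 7), 0), -1))), -1))) = Add(Mul(-40338, Rational(-1, 38806)), Mul(Rational(-1, 97), Pow(Add(Rational(-2, 53), Mul(-97, Pow(Add(14, 0), -1))), -1))) = Add(Rational(20169, 19403), Mul(Rational(-1, 97), Pow(Add(Rational(-2, 53), Mul(-97, Pow(14, -1))), -1))) = Add(Rational(20169, 19403), Mul(Rational(-1, 97), Pow(Add(Rational(-2, 53), Mul(-97, Rational(1, 14))), -1))) = Add(Rational(20169, 19403), Mul(Rational(-1, 97), Pow(Add(Rational(-2, 53), Rational(-97, 14)), -1))) = Add(Rational(20169, 19403), Mul(Rational(-1, 97), Pow(Rational(-5169, 742), -1))) = Add(Rational(20169, 19403), Mul(Rational(-1, 97), Rational(-742, 5169))) = Add(Rational(20169, 19403), Rational(742, 501393)) = Rational(10126992443, 9728528379)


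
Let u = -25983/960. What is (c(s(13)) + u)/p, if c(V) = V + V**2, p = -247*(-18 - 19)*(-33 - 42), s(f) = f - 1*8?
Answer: -313/73112000 ≈ -4.2811e-6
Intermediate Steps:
u = -8661/320 (u = -25983*1/960 = -8661/320 ≈ -27.066)
s(f) = -8 + f (s(f) = f - 8 = -8 + f)
p = -685425 (p = -(-9139)*(-75) = -247*2775 = -685425)
(c(s(13)) + u)/p = ((-8 + 13)*(1 + (-8 + 13)) - 8661/320)/(-685425) = (5*(1 + 5) - 8661/320)*(-1/685425) = (5*6 - 8661/320)*(-1/685425) = (30 - 8661/320)*(-1/685425) = (939/320)*(-1/685425) = -313/73112000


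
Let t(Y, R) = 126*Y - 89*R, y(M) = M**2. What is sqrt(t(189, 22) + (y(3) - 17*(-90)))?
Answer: sqrt(23395) ≈ 152.95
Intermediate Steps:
t(Y, R) = -89*R + 126*Y
sqrt(t(189, 22) + (y(3) - 17*(-90))) = sqrt((-89*22 + 126*189) + (3**2 - 17*(-90))) = sqrt((-1958 + 23814) + (9 + 1530)) = sqrt(21856 + 1539) = sqrt(23395)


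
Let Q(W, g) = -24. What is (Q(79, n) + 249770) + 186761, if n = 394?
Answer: 436507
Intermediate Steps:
(Q(79, n) + 249770) + 186761 = (-24 + 249770) + 186761 = 249746 + 186761 = 436507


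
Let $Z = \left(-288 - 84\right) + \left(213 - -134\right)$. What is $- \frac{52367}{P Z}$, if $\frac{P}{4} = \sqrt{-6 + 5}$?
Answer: $- \frac{52367 i}{100} \approx - 523.67 i$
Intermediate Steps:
$P = 4 i$ ($P = 4 \sqrt{-6 + 5} = 4 \sqrt{-1} = 4 i \approx 4.0 i$)
$Z = -25$ ($Z = -372 + \left(213 + 134\right) = -372 + 347 = -25$)
$- \frac{52367}{P Z} = - \frac{52367}{4 i \left(-25\right)} = - \frac{52367}{\left(-100\right) i} = - 52367 \frac{i}{100} = - \frac{52367 i}{100}$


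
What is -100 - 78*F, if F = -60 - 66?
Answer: 9728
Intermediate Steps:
F = -126
-100 - 78*F = -100 - 78*(-126) = -100 + 9828 = 9728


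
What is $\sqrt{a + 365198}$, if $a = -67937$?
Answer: $3 \sqrt{33029} \approx 545.22$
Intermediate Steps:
$\sqrt{a + 365198} = \sqrt{-67937 + 365198} = \sqrt{297261} = 3 \sqrt{33029}$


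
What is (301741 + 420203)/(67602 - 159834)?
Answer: -10027/1281 ≈ -7.8275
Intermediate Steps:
(301741 + 420203)/(67602 - 159834) = 721944/(-92232) = 721944*(-1/92232) = -10027/1281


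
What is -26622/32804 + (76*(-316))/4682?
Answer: -228116267/38397082 ≈ -5.9410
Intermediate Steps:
-26622/32804 + (76*(-316))/4682 = -26622*1/32804 - 24016*1/4682 = -13311/16402 - 12008/2341 = -228116267/38397082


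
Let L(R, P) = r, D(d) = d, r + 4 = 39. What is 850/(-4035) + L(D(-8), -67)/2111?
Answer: -330625/1703577 ≈ -0.19408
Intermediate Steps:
r = 35 (r = -4 + 39 = 35)
L(R, P) = 35
850/(-4035) + L(D(-8), -67)/2111 = 850/(-4035) + 35/2111 = 850*(-1/4035) + 35*(1/2111) = -170/807 + 35/2111 = -330625/1703577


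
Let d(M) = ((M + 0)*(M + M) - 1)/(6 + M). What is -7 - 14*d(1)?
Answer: -9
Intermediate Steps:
d(M) = (-1 + 2*M**2)/(6 + M) (d(M) = (M*(2*M) - 1)/(6 + M) = (2*M**2 - 1)/(6 + M) = (-1 + 2*M**2)/(6 + M))
-7 - 14*d(1) = -7 - 14*(-1 + 2*1**2)/(6 + 1) = -7 - 14*(-1 + 2*1)/7 = -7 - 2*(-1 + 2) = -7 - 2 = -9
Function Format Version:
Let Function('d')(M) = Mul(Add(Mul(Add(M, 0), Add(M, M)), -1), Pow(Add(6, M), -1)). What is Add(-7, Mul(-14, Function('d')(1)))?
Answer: -9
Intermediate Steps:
Function('d')(M) = Mul(Pow(Add(6, M), -1), Add(-1, Mul(2, Pow(M, 2)))) (Function('d')(M) = Mul(Add(Mul(M, Mul(2, M)), -1), Pow(Add(6, M), -1)) = Mul(Add(Mul(2, Pow(M, 2)), -1), Pow(Add(6, M), -1)) = Mul(Add(-1, Mul(2, Pow(M, 2))), Pow(Add(6, M), -1)) = Mul(Pow(Add(6, M), -1), Add(-1, Mul(2, Pow(M, 2)))))
Add(-7, Mul(-14, Function('d')(1))) = Add(-7, Mul(-14, Mul(Pow(Add(6, 1), -1), Add(-1, Mul(2, Pow(1, 2)))))) = Add(-7, Mul(-14, Mul(Pow(7, -1), Add(-1, Mul(2, 1))))) = Add(-7, Mul(-14, Mul(Rational(1, 7), Add(-1, 2)))) = Add(-7, Mul(-14, Mul(Rational(1, 7), 1))) = Add(-7, Mul(-14, Rational(1, 7))) = Add(-7, -2) = -9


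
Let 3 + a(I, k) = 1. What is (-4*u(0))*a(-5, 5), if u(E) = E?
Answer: 0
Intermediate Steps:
a(I, k) = -2 (a(I, k) = -3 + 1 = -2)
(-4*u(0))*a(-5, 5) = -4*0*(-2) = 0*(-2) = 0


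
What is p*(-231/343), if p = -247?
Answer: 8151/49 ≈ 166.35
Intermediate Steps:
p*(-231/343) = -(-57057)/343 = -247*(-33/49) = 8151/49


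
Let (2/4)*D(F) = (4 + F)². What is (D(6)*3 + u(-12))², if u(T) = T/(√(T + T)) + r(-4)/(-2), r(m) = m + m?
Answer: (604 + I*√6)² ≈ 3.6481e+5 + 2959.0*I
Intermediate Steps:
r(m) = 2*m
u(T) = 4 + √2*√T/2 (u(T) = T/(√(T + T)) + (2*(-4))/(-2) = T/(√(2*T)) - 8*(-½) = T/((√2*√T)) + 4 = T*(√2/(2*√T)) + 4 = √2*√T/2 + 4 = 4 + √2*√T/2)
D(F) = 2*(4 + F)²
(D(6)*3 + u(-12))² = ((2*(4 + 6)²)*3 + (4 + √2*√(-12)/2))² = ((2*10²)*3 + (4 + √2*(2*I*√3)/2))² = ((2*100)*3 + (4 + I*√6))² = (200*3 + (4 + I*√6))² = (600 + (4 + I*√6))² = (604 + I*√6)²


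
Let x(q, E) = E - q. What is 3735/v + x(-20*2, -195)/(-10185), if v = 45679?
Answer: 9024244/93048123 ≈ 0.096985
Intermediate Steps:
3735/v + x(-20*2, -195)/(-10185) = 3735/45679 + (-195 - (-20)*2)/(-10185) = 3735*(1/45679) + (-195 - 1*(-40))*(-1/10185) = 3735/45679 + (-195 + 40)*(-1/10185) = 3735/45679 - 155*(-1/10185) = 3735/45679 + 31/2037 = 9024244/93048123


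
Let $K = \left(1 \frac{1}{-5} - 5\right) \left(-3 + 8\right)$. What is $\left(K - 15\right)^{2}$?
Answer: $1681$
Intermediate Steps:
$K = -26$ ($K = \left(1 \left(- \frac{1}{5}\right) - 5\right) 5 = \left(- \frac{1}{5} - 5\right) 5 = \left(- \frac{26}{5}\right) 5 = -26$)
$\left(K - 15\right)^{2} = \left(-26 - 15\right)^{2} = \left(-41\right)^{2} = 1681$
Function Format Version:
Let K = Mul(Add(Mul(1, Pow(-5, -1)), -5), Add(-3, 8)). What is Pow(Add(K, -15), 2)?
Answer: 1681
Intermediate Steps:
K = -26 (K = Mul(Add(Mul(1, Rational(-1, 5)), -5), 5) = Mul(Add(Rational(-1, 5), -5), 5) = Mul(Rational(-26, 5), 5) = -26)
Pow(Add(K, -15), 2) = Pow(Add(-26, -15), 2) = Pow(-41, 2) = 1681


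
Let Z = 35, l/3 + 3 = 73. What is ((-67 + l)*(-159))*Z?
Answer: -795795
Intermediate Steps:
l = 210 (l = -9 + 3*73 = -9 + 219 = 210)
((-67 + l)*(-159))*Z = ((-67 + 210)*(-159))*35 = (143*(-159))*35 = -22737*35 = -795795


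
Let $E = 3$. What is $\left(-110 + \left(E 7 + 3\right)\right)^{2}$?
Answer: $7396$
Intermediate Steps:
$\left(-110 + \left(E 7 + 3\right)\right)^{2} = \left(-110 + \left(3 \cdot 7 + 3\right)\right)^{2} = \left(-110 + \left(21 + 3\right)\right)^{2} = \left(-110 + 24\right)^{2} = \left(-86\right)^{2} = 7396$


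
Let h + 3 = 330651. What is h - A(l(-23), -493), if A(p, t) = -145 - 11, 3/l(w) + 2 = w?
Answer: 330804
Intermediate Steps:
h = 330648 (h = -3 + 330651 = 330648)
l(w) = 3/(-2 + w)
A(p, t) = -156
h - A(l(-23), -493) = 330648 - 1*(-156) = 330648 + 156 = 330804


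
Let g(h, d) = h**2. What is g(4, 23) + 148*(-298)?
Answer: -44088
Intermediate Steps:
g(4, 23) + 148*(-298) = 4**2 + 148*(-298) = 16 - 44104 = -44088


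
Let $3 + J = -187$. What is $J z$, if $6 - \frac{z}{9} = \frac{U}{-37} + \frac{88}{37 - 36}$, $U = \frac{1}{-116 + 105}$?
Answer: $\frac{57071250}{407} \approx 1.4022 \cdot 10^{5}$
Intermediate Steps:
$J = -190$ ($J = -3 - 187 = -190$)
$U = - \frac{1}{11}$ ($U = \frac{1}{-11} = - \frac{1}{11} \approx -0.090909$)
$z = - \frac{300375}{407}$ ($z = 54 - 9 \left(- \frac{1}{11 \left(-37\right)} + \frac{88}{37 - 36}\right) = 54 - 9 \left(\left(- \frac{1}{11}\right) \left(- \frac{1}{37}\right) + \frac{88}{1}\right) = 54 - 9 \left(\frac{1}{407} + 88 \cdot 1\right) = 54 - 9 \left(\frac{1}{407} + 88\right) = 54 - \frac{322353}{407} = - \frac{300375}{407} \approx -738.02$)
$J z = \left(-190\right) \left(- \frac{300375}{407}\right) = \frac{57071250}{407}$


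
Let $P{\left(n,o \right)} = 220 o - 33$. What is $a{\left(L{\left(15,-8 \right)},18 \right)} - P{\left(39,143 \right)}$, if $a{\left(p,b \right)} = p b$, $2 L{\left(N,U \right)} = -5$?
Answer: $-31472$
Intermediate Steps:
$L{\left(N,U \right)} = - \frac{5}{2}$ ($L{\left(N,U \right)} = \frac{1}{2} \left(-5\right) = - \frac{5}{2}$)
$a{\left(p,b \right)} = b p$
$P{\left(n,o \right)} = -33 + 220 o$
$a{\left(L{\left(15,-8 \right)},18 \right)} - P{\left(39,143 \right)} = 18 \left(- \frac{5}{2}\right) - \left(-33 + 220 \cdot 143\right) = -45 - \left(-33 + 31460\right) = -45 - 31427 = -31472$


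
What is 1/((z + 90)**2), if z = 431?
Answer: 1/271441 ≈ 3.6840e-6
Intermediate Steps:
1/((z + 90)**2) = 1/((431 + 90)**2) = 1/(521**2) = 1/271441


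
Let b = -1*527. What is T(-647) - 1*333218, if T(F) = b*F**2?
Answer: -220940161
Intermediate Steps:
b = -527
T(F) = -527*F**2
T(-647) - 1*333218 = -527*(-647)**2 - 1*333218 = -527*418609 - 333218 = -220606943 - 333218 = -220940161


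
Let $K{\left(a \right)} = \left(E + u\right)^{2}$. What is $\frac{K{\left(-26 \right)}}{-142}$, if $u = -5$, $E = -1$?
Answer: $- \frac{18}{71} \approx -0.25352$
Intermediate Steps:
$K{\left(a \right)} = 36$ ($K{\left(a \right)} = \left(-1 - 5\right)^{2} = \left(-6\right)^{2} = 36$)
$\frac{K{\left(-26 \right)}}{-142} = \frac{36}{-142} = 36 \left(- \frac{1}{142}\right) = - \frac{18}{71}$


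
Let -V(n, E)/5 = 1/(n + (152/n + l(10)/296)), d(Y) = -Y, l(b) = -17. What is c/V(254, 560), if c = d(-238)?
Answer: -227735179/18796 ≈ -12116.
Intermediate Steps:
V(n, E) = -5/(-17/296 + n + 152/n) (V(n, E) = -5/(n + (152/n - 17/296)) = -5/(n + (-17/296 + 152/n)) = -5/(-17/296 + n + 152/n))
c = 238 (c = -1*(-238) = 238)
c/V(254, 560) = 238/((-1480*254/(44992 - 17*254 + 296*254²))) = 238/((-1480*254/(44992 - 4318 + 296*64516))) = 238/((-1480*254/(44992 - 4318 + 19096736))) = 238/((-1480*254/19137410)) = 238/((-1480*254*1/19137410)) = 238/(-37592/1913741) = 238*(-1913741/37592) = -227735179/18796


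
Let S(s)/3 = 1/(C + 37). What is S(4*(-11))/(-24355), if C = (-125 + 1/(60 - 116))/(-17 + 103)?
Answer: -14448/4169356805 ≈ -3.4653e-6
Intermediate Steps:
C = -7001/4816 (C = (-125 + 1/(-56))/86 = (-125 - 1/56)*(1/86) = -7001/56*1/86 = -7001/4816 ≈ -1.4537)
S(s) = 14448/171191 (S(s) = 3/(-7001/4816 + 37) = 3/(171191/4816) = 3*(4816/171191) = 14448/171191)
S(4*(-11))/(-24355) = (14448/171191)/(-24355) = (14448/171191)*(-1/24355) = -14448/4169356805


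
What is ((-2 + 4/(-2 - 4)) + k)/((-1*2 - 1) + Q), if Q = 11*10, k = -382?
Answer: -1154/321 ≈ -3.5950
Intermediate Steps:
Q = 110
((-2 + 4/(-2 - 4)) + k)/((-1*2 - 1) + Q) = ((-2 + 4/(-2 - 4)) - 382)/((-1*2 - 1) + 110) = ((-2 + 4/(-6)) - 382)/((-2 - 1) + 110) = ((-2 + 4*(-⅙)) - 382)/(-3 + 110) = ((-2 - ⅔) - 382)/107 = (-8/3 - 382)*(1/107) = -1154/3*1/107 = -1154/321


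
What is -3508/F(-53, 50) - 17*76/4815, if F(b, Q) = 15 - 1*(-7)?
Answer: -8459722/52965 ≈ -159.72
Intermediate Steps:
F(b, Q) = 22 (F(b, Q) = 15 + 7 = 22)
-3508/F(-53, 50) - 17*76/4815 = -3508/22 - 17*76/4815 = -3508*1/22 - 1292*1/4815 = -1754/11 - 1292/4815 = -8459722/52965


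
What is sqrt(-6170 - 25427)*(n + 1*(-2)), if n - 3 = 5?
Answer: 6*I*sqrt(31597) ≈ 1066.5*I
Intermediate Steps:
n = 8 (n = 3 + 5 = 8)
sqrt(-6170 - 25427)*(n + 1*(-2)) = sqrt(-6170 - 25427)*(8 + 1*(-2)) = sqrt(-31597)*(8 - 2) = (I*sqrt(31597))*6 = 6*I*sqrt(31597)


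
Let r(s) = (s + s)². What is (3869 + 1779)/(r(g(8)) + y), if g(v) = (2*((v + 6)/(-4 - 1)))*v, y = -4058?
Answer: 70600/49627 ≈ 1.4226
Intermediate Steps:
g(v) = v*(-12/5 - 2*v/5) (g(v) = (2*((6 + v)/(-5)))*v = (2*((6 + v)*(-⅕)))*v = (2*(-6/5 - v/5))*v = (-12/5 - 2*v/5)*v = v*(-12/5 - 2*v/5))
r(s) = 4*s² (r(s) = (2*s)² = 4*s²)
(3869 + 1779)/(r(g(8)) + y) = (3869 + 1779)/(4*(-⅖*8*(6 + 8))² - 4058) = 5648/(4*(-⅖*8*14)² - 4058) = 5648/(4*(-224/5)² - 4058) = 5648/(4*(50176/25) - 4058) = 5648/(200704/25 - 4058) = 5648/(99254/25) = 5648*(25/99254) = 70600/49627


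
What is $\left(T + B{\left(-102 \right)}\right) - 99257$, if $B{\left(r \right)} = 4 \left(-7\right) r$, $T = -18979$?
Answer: $-115380$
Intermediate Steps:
$B{\left(r \right)} = - 28 r$
$\left(T + B{\left(-102 \right)}\right) - 99257 = \left(-18979 - -2856\right) - 99257 = \left(-18979 + 2856\right) - 99257 = -16123 - 99257 = -115380$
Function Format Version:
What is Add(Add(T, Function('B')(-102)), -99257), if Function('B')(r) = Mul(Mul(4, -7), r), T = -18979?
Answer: -115380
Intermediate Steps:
Function('B')(r) = Mul(-28, r)
Add(Add(T, Function('B')(-102)), -99257) = Add(Add(-18979, Mul(-28, -102)), -99257) = Add(Add(-18979, 2856), -99257) = Add(-16123, -99257) = -115380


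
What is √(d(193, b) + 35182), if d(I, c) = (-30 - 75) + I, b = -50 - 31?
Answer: √35270 ≈ 187.80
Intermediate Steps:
b = -81
d(I, c) = -105 + I
√(d(193, b) + 35182) = √((-105 + 193) + 35182) = √(88 + 35182) = √35270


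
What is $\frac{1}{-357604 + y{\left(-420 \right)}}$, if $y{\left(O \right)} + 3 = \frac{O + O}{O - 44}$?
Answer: $- \frac{58}{20741101} \approx -2.7964 \cdot 10^{-6}$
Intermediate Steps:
$y{\left(O \right)} = -3 + \frac{2 O}{-44 + O}$ ($y{\left(O \right)} = -3 + \frac{O + O}{O - 44} = -3 + \frac{2 O}{-44 + O}$)
$\frac{1}{-357604 + y{\left(-420 \right)}} = \frac{1}{-357604 + \frac{132 - -420}{-44 - 420}} = \frac{1}{-357604 + \frac{132 + 420}{-464}} = \frac{1}{-357604 - \frac{69}{58}} = \frac{1}{- \frac{20741101}{58}} = - \frac{58}{20741101}$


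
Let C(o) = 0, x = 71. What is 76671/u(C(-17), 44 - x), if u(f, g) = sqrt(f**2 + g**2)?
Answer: 8519/3 ≈ 2839.7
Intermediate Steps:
76671/u(C(-17), 44 - x) = 76671/(sqrt(0**2 + (44 - 1*71)**2)) = 76671/(sqrt(0 + (44 - 71)**2)) = 76671/(sqrt(0 + (-27)**2)) = 76671/(sqrt(0 + 729)) = 76671/(sqrt(729)) = 76671/27 = 76671*(1/27) = 8519/3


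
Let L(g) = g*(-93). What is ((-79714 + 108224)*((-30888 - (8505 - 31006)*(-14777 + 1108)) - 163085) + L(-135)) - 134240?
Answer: -8774241770105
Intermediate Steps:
L(g) = -93*g
((-79714 + 108224)*((-30888 - (8505 - 31006)*(-14777 + 1108)) - 163085) + L(-135)) - 134240 = ((-79714 + 108224)*((-30888 - (8505 - 31006)*(-14777 + 1108)) - 163085) - 93*(-135)) - 134240 = (28510*((-30888 - (-22501)*(-13669)) - 163085) + 12555) - 134240 = (28510*((-30888 - 1*307566169) - 163085) + 12555) - 134240 = (28510*((-30888 - 307566169) - 163085) + 12555) - 134240 = (28510*(-307597057 - 163085) + 12555) - 134240 = (28510*(-307760142) + 12555) - 134240 = (-8774241648420 + 12555) - 134240 = -8774241635865 - 134240 = -8774241770105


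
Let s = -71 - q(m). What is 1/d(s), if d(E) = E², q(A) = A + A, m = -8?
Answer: 1/3025 ≈ 0.00033058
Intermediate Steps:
q(A) = 2*A
s = -55 (s = -71 - 2*(-8) = -71 - 1*(-16) = -71 + 16 = -55)
1/d(s) = 1/((-55)²) = 1/3025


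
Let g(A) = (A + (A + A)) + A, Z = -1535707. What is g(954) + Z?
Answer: -1531891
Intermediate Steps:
g(A) = 4*A (g(A) = (A + 2*A) + A = 3*A + A = 4*A)
g(954) + Z = 4*954 - 1535707 = 3816 - 1535707 = -1531891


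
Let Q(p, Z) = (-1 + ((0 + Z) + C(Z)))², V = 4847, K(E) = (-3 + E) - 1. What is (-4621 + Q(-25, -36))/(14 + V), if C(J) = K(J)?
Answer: 1308/4861 ≈ 0.26908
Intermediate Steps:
K(E) = -4 + E
C(J) = -4 + J
Q(p, Z) = (-5 + 2*Z)² (Q(p, Z) = (-1 + ((0 + Z) + (-4 + Z)))² = (-1 + (Z + (-4 + Z)))² = (-1 + (-4 + 2*Z))² = (-5 + 2*Z)²)
(-4621 + Q(-25, -36))/(14 + V) = (-4621 + (-5 + 2*(-36))²)/(14 + 4847) = (-4621 + (-5 - 72)²)/4861 = (-4621 + (-77)²)*(1/4861) = (-4621 + 5929)*(1/4861) = 1308*(1/4861) = 1308/4861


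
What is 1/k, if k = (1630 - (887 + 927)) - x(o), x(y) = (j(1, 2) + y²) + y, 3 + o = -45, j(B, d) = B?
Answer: -1/2441 ≈ -0.00040967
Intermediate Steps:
o = -48 (o = -3 - 45 = -48)
x(y) = 1 + y + y² (x(y) = (1 + y²) + y = 1 + y + y²)
k = -2441 (k = (1630 - (887 + 927)) - (1 - 48 + (-48)²) = (1630 - 1*1814) - (1 - 48 + 2304) = (1630 - 1814) - 1*2257 = -184 - 2257 = -2441)
1/k = 1/(-2441) = -1/2441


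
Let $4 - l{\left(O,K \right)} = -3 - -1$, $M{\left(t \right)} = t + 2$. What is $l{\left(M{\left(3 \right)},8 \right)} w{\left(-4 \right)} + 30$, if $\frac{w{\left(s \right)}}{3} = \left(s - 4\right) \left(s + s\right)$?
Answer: $1182$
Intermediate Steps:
$M{\left(t \right)} = 2 + t$
$l{\left(O,K \right)} = 6$ ($l{\left(O,K \right)} = 4 - \left(-3 - -1\right) = 4 - \left(-3 + 1\right) = 4 - -2 = 4 + 2 = 6$)
$w{\left(s \right)} = 6 s \left(-4 + s\right)$ ($w{\left(s \right)} = 3 \left(s - 4\right) \left(s + s\right) = 3 \left(-4 + s\right) 2 s = 3 \cdot 2 s \left(-4 + s\right) = 6 s \left(-4 + s\right)$)
$l{\left(M{\left(3 \right)},8 \right)} w{\left(-4 \right)} + 30 = 6 \cdot 6 \left(-4\right) \left(-4 - 4\right) + 30 = 6 \cdot 6 \left(-4\right) \left(-8\right) + 30 = 6 \cdot 192 + 30 = 1152 + 30 = 1182$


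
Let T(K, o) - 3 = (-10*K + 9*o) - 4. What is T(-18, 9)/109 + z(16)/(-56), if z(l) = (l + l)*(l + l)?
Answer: -12132/763 ≈ -15.900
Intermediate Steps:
z(l) = 4*l² (z(l) = (2*l)*(2*l) = 4*l²)
T(K, o) = -1 - 10*K + 9*o (T(K, o) = 3 + ((-10*K + 9*o) - 4) = 3 + (-4 - 10*K + 9*o) = -1 - 10*K + 9*o)
T(-18, 9)/109 + z(16)/(-56) = (-1 - 10*(-18) + 9*9)/109 + (4*16²)/(-56) = (-1 + 180 + 81)*(1/109) + (4*256)*(-1/56) = 260*(1/109) + 1024*(-1/56) = 260/109 - 128/7 = -12132/763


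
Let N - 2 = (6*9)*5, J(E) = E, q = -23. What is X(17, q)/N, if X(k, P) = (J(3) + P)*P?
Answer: 115/68 ≈ 1.6912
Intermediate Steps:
X(k, P) = P*(3 + P) (X(k, P) = (3 + P)*P = P*(3 + P))
N = 272 (N = 2 + (6*9)*5 = 2 + 54*5 = 2 + 270 = 272)
X(17, q)/N = -23*(3 - 23)/272 = -23*(-20)*(1/272) = 460*(1/272) = 115/68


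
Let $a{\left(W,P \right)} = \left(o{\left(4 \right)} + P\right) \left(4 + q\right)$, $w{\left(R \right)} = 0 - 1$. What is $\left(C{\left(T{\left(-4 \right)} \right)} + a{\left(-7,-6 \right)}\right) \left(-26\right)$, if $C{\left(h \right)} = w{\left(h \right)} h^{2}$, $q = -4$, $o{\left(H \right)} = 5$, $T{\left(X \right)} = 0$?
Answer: $0$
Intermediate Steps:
$w{\left(R \right)} = -1$ ($w{\left(R \right)} = 0 - 1 = -1$)
$C{\left(h \right)} = - h^{2}$
$a{\left(W,P \right)} = 0$ ($a{\left(W,P \right)} = \left(5 + P\right) \left(4 - 4\right) = \left(5 + P\right) 0 = 0$)
$\left(C{\left(T{\left(-4 \right)} \right)} + a{\left(-7,-6 \right)}\right) \left(-26\right) = \left(- 0^{2} + 0\right) \left(-26\right) = \left(\left(-1\right) 0 + 0\right) \left(-26\right) = \left(0 + 0\right) \left(-26\right) = 0 \left(-26\right) = 0$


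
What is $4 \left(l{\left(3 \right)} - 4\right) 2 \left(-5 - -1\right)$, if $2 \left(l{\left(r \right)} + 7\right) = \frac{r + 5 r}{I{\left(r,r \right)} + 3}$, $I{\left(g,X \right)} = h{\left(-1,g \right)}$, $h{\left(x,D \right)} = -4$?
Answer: $640$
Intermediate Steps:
$I{\left(g,X \right)} = -4$
$l{\left(r \right)} = -7 - 3 r$ ($l{\left(r \right)} = -7 + \frac{\left(r + 5 r\right) \frac{1}{-4 + 3}}{2} = -7 + \frac{6 r \frac{1}{-1}}{2} = -7 + \frac{6 r \left(-1\right)}{2} = -7 + \frac{\left(-6\right) r}{2} = -7 - 3 r$)
$4 \left(l{\left(3 \right)} - 4\right) 2 \left(-5 - -1\right) = 4 \left(\left(-7 - 9\right) - 4\right) 2 \left(-5 - -1\right) = 4 \left(\left(-7 - 9\right) - 4\right) 2 \left(-5 + 1\right) = 4 \left(-16 - 4\right) 2 \left(-4\right) = 4 \left(-20\right) 2 \left(-4\right) = \left(-80\right) 2 \left(-4\right) = \left(-160\right) \left(-4\right) = 640$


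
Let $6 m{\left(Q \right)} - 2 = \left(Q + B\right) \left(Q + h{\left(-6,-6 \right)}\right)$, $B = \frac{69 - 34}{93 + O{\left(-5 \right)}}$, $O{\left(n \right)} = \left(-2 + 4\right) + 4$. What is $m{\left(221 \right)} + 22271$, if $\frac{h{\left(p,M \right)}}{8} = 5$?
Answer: $\frac{1052707}{33} \approx 31900.0$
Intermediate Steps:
$h{\left(p,M \right)} = 40$ ($h{\left(p,M \right)} = 8 \cdot 5 = 40$)
$O{\left(n \right)} = 6$ ($O{\left(n \right)} = 2 + 4 = 6$)
$B = \frac{35}{99}$ ($B = \frac{69 - 34}{93 + 6} = \frac{35}{99} \approx 0.35354$)
$m{\left(Q \right)} = \frac{1}{3} + \frac{\left(40 + Q\right) \left(\frac{35}{99} + Q\right)}{6}$ ($m{\left(Q \right)} = \frac{1}{3} + \frac{\left(Q + \frac{35}{99}\right) \left(Q + 40\right)}{6} = \frac{1}{3} + \frac{\left(\frac{35}{99} + Q\right) \left(40 + Q\right)}{6} = \frac{1}{3} + \frac{\left(40 + Q\right) \left(\frac{35}{99} + Q\right)}{6}$)
$m{\left(221 \right)} + 22271 = \left(\frac{799}{297} + \frac{221^{2}}{6} + \frac{3995}{594} \cdot 221\right) + 22271 = \left(\frac{799}{297} + \frac{1}{6} \cdot 48841 + \frac{882895}{594}\right) + 22271 = \left(\frac{799}{297} + \frac{48841}{6} + \frac{882895}{594}\right) + 22271 = \frac{317764}{33} + 22271 = \frac{1052707}{33}$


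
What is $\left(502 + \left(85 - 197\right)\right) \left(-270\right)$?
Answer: $-105300$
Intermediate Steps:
$\left(502 + \left(85 - 197\right)\right) \left(-270\right) = \left(502 - 112\right) \left(-270\right) = 390 \left(-270\right) = -105300$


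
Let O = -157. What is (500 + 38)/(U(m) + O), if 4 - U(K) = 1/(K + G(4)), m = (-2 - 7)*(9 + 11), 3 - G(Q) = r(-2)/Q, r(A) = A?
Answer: -189914/54007 ≈ -3.5165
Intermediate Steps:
G(Q) = 3 + 2/Q (G(Q) = 3 - (-2)/Q = 3 + 2/Q)
m = -180 (m = -9*20 = -180)
U(K) = 4 - 1/(7/2 + K) (U(K) = 4 - 1/(K + (3 + 2/4)) = 4 - 1/(K + (3 + 2*(¼))) = 4 - 1/(K + (3 + ½)) = 4 - 1/(K + 7/2) = 4 - 1/(7/2 + K))
(500 + 38)/(U(m) + O) = (500 + 38)/(2*(13 + 4*(-180))/(7 + 2*(-180)) - 157) = 538/(2*(13 - 720)/(7 - 360) - 157) = 538/(2*(-707)/(-353) - 157) = 538/(2*(-1/353)*(-707) - 157) = 538/(1414/353 - 157) = 538/(-54007/353) = 538*(-353/54007) = -189914/54007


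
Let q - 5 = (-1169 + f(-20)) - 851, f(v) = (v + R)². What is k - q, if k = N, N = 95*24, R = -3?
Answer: 3766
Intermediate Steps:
f(v) = (-3 + v)² (f(v) = (v - 3)² = (-3 + v)²)
N = 2280
q = -1486 (q = 5 + ((-1169 + (-3 - 20)²) - 851) = 5 + ((-1169 + (-23)²) - 851) = 5 + ((-1169 + 529) - 851) = 5 + (-640 - 851) = 5 - 1491 = -1486)
k = 2280
k - q = 2280 - 1*(-1486) = 2280 + 1486 = 3766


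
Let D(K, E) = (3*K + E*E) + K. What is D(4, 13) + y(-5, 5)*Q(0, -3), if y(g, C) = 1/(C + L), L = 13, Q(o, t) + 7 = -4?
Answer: 3319/18 ≈ 184.39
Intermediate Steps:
D(K, E) = E**2 + 4*K (D(K, E) = (3*K + E**2) + K = (E**2 + 3*K) + K = E**2 + 4*K)
Q(o, t) = -11 (Q(o, t) = -7 - 4 = -11)
y(g, C) = 1/(13 + C) (y(g, C) = 1/(C + 13) = 1/(13 + C))
D(4, 13) + y(-5, 5)*Q(0, -3) = (13**2 + 4*4) - 11/(13 + 5) = (169 + 16) - 11/18 = 185 + (1/18)*(-11) = 185 - 11/18 = 3319/18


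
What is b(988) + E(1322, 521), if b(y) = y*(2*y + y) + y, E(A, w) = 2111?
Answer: 2931531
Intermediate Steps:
b(y) = y + 3*y**2 (b(y) = y*(3*y) + y = 3*y**2 + y = y + 3*y**2)
b(988) + E(1322, 521) = 988*(1 + 3*988) + 2111 = 988*(1 + 2964) + 2111 = 988*2965 + 2111 = 2929420 + 2111 = 2931531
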